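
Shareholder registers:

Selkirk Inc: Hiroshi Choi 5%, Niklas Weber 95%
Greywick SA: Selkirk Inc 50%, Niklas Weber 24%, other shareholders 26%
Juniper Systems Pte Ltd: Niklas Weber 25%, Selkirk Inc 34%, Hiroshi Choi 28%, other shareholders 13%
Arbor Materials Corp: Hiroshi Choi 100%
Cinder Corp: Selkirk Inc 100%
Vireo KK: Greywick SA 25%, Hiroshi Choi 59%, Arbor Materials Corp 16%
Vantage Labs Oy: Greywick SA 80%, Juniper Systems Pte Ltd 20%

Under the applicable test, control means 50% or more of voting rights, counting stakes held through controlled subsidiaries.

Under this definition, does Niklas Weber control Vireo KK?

No

Niklas holds 95% of Selkirk, so Niklas controls Selkirk.
Selkirk and Niklas together hold 50% + 24% = 74% of Greywick, so Niklas controls Greywick.
Niklas and Selkirk together hold 25% + 34% = 59% of Juniper, so Niklas controls Juniper.
Selkirk holds 100% of Cinder, so Niklas controls Cinder.
Greywick and Juniper together hold 80% + 20% = 100% of Vantage, so Niklas controls Vantage.
In Vireo, Niklas's side holds only 25%, not ≥ 50%.
So Niklas does not control Vireo.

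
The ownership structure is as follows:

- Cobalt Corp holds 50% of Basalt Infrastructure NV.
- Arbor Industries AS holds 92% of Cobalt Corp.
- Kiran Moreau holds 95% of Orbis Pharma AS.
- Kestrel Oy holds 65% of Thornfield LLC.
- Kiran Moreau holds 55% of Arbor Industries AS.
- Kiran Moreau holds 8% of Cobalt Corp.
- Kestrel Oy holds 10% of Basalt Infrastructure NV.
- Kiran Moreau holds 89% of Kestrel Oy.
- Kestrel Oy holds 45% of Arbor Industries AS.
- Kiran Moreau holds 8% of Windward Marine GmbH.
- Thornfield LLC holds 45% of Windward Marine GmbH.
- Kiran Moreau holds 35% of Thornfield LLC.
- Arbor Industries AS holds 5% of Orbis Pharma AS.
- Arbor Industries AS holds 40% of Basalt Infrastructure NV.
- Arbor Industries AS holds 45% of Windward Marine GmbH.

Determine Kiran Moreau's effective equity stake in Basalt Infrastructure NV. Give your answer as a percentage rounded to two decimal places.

Kiran reaches Basalt along 6 paths.
Via Kestrel → Arbor → Cobalt: 89% × 45% × 92% × 50% = 18.423%.
Via Arbor → Cobalt: 55% × 92% × 50% = 25.3%.
Via Cobalt: 8% × 50% = 4%.
Via Kestrel → Arbor: 89% × 45% × 40% = 16.02%.
Via Arbor: 55% × 40% = 22%.
Via Kestrel: 89% × 10% = 8.9%.
Total: 18.423% + 25.3% + 4% + 16.02% + 22% + 8.9% = 94.643%.
Rounded: 94.64%.

94.64%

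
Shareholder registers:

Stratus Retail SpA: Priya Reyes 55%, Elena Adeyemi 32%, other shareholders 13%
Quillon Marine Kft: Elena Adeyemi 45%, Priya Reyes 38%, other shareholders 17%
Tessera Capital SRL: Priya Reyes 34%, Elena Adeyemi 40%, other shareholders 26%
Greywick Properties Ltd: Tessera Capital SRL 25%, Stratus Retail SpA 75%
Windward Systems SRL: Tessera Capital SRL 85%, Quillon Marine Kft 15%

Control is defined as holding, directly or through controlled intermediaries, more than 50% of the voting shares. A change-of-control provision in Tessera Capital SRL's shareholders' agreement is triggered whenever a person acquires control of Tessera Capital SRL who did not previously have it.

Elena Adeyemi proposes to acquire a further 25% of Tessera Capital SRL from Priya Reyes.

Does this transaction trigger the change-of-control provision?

The purchase adds only to Elena's holdings (Priya's stake shrinks), so Elena is the only person who could newly come to control Tessera.
Elena's largest direct stake is 45% in Quillon, which does not meet the threshold, so Elena controls no company.
In Tessera, Elena's side holds only 40%, not > 50%.
So before the transaction, Elena does not control Tessera.
After the purchase, Elena's direct stake in Tessera rises to 40% + 25% = 65%, and Priya's stake falls to 9%.
Elena holds 65% of Tessera, so Elena controls Tessera.
Elena did not control Tessera before and does after, so the clause is triggered.

Yes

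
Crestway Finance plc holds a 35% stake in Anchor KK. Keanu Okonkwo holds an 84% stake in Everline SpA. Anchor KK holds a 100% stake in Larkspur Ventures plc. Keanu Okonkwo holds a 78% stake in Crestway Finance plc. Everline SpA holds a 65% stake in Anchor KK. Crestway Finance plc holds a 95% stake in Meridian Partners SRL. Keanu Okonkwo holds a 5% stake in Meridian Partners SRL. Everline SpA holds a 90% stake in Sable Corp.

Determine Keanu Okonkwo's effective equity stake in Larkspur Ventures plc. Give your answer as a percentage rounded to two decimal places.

Keanu reaches Larkspur along 2 paths.
Via Crestway → Anchor: 78% × 35% × 100% = 27.3%.
Via Everline → Anchor: 84% × 65% × 100% = 54.6%.
Total: 27.3% + 54.6% = 81.9%.
Rounded: 81.90%.

81.90%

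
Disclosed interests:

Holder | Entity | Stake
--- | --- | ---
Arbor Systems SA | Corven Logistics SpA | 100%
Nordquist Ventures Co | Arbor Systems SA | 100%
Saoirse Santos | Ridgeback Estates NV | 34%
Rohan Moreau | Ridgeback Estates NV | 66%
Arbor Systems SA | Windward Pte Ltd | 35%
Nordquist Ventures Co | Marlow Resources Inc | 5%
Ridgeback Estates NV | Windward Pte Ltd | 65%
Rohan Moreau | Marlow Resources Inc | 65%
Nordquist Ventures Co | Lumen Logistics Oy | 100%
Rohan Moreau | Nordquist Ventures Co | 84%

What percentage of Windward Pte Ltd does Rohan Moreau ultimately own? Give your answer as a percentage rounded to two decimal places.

72.30%

Rohan reaches Windward along 2 paths.
Via Ridgeback: 66% × 65% = 42.9%.
Via Nordquist → Arbor: 84% × 100% × 35% = 29.4%.
Total: 42.9% + 29.4% = 72.3%.
Rounded: 72.30%.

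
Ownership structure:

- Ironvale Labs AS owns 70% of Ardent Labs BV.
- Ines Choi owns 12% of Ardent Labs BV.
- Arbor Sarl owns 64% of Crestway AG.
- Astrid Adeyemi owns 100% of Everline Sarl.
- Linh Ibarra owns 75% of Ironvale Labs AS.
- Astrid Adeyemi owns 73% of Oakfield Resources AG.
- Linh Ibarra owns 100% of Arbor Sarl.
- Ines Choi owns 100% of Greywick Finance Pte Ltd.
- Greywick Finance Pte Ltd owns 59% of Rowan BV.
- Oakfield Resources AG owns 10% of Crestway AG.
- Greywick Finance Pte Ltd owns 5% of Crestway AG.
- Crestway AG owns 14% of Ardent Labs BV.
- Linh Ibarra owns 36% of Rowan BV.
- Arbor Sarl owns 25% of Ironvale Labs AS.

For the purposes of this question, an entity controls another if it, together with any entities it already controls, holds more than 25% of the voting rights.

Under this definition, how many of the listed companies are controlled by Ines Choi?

Ines holds 100% of Greywick, so Ines controls Greywick.
Greywick holds 59% of Rowan, so Ines controls Rowan.
No other company's threshold is met.
Ines controls 2 companies.

2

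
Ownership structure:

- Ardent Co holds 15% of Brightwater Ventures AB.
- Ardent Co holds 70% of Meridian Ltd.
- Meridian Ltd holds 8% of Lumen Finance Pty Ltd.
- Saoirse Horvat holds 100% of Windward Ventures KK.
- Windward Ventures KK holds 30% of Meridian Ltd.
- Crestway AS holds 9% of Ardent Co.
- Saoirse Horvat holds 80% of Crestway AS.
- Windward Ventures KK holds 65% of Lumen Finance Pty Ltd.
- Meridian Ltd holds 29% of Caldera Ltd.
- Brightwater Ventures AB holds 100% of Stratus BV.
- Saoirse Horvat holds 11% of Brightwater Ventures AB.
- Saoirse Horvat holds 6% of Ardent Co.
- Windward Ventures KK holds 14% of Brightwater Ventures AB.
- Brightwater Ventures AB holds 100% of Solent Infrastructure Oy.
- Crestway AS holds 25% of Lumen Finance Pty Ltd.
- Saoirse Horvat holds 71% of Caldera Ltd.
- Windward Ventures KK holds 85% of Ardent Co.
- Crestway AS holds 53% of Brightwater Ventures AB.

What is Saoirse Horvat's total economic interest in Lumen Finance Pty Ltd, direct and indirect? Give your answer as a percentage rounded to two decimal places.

Saoirse reaches Lumen along 6 paths.
Via Crestway: 80% × 25% = 20%.
Via Windward: 100% × 65% = 65%.
Via Crestway → Ardent → Meridian: 80% × 9% × 70% × 8% = 0.4032%.
Via Ardent → Meridian: 6% × 70% × 8% = 0.336%.
Via Windward → Ardent → Meridian: 100% × 85% × 70% × 8% = 4.76%.
Via Windward → Meridian: 100% × 30% × 8% = 2.4%.
Total: 20% + 65% + 0.4032% + 0.336% + 4.76% + 2.4% = 92.8992%.
Rounded: 92.90%.

92.90%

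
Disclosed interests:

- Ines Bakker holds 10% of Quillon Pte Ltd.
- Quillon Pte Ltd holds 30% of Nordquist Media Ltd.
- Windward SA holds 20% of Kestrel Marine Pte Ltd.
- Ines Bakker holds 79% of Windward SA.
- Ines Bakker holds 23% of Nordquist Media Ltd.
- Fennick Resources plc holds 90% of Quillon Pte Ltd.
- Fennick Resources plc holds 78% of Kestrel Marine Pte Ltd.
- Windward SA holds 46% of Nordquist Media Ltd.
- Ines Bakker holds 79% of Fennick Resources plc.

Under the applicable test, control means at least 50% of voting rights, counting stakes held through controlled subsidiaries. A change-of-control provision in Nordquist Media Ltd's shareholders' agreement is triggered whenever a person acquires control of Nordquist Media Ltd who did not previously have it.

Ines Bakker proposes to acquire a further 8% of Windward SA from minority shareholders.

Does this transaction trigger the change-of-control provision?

The purchase changes only Ines's holdings, so Ines is the only person who could newly come to control Nordquist.
Ines holds 79% of Windward, so Ines controls Windward.
Ines holds 79% of Fennick, so Ines controls Fennick.
Fennick and Ines together hold 90% + 10% = 100% of Quillon, so Ines controls Quillon.
Windward and Quillon and Ines together hold 46% + 30% + 23% = 99% of Nordquist, so Ines controls Nordquist.
So Ines already controls Nordquist before the transaction.
After the purchase, Ines's direct stake in Windward rises to 79% + 8% = 87%.
Ines controlled Nordquist already, so this is not a new person acquiring control; every other person's position is unchanged or reduced.
No new person acquires control, so the clause is not triggered.

No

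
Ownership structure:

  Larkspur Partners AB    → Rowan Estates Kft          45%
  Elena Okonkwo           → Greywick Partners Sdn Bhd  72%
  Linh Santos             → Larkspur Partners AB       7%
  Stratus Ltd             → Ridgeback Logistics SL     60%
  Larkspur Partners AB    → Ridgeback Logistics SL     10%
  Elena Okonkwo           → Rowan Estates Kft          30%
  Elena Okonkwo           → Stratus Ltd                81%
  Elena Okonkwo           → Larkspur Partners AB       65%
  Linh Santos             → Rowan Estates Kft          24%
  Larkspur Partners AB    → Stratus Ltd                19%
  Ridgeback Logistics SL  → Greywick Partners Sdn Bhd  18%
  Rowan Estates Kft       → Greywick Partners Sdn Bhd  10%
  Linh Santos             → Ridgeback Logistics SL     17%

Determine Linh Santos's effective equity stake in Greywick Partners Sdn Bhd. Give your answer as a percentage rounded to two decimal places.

Linh reaches Greywick along 5 paths.
Via Larkspur → Rowan: 7% × 45% × 10% = 0.315%.
Via Rowan: 24% × 10% = 2.4%.
Via Larkspur → Stratus → Ridgeback: 7% × 19% × 60% × 18% = 0.14364%.
Via Ridgeback: 17% × 18% = 3.06%.
Via Larkspur → Ridgeback: 7% × 10% × 18% = 0.126%.
Total: 0.315% + 2.4% + 0.14364% + 3.06% + 0.126% = 6.04464%.
Rounded: 6.04%.

6.04%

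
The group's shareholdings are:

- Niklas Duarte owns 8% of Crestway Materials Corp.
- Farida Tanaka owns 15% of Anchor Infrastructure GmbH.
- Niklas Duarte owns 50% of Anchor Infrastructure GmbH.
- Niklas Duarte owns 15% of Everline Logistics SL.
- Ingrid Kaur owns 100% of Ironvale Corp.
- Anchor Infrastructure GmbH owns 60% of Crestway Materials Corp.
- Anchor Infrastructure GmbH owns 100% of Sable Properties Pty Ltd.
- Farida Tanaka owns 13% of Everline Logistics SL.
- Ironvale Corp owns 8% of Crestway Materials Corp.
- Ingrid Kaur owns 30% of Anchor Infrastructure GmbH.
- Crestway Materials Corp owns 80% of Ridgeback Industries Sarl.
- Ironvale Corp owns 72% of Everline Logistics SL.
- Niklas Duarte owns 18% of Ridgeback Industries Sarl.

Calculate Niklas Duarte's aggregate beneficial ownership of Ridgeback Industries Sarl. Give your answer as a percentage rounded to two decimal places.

Niklas reaches Ridgeback along 3 paths.
Via Anchor → Crestway: 50% × 60% × 80% = 24%.
Via Crestway: 8% × 80% = 6.4%.
Direct stake: 18% = 18%.
Total: 24% + 6.4% + 18% = 48.4%.
Rounded: 48.40%.

48.40%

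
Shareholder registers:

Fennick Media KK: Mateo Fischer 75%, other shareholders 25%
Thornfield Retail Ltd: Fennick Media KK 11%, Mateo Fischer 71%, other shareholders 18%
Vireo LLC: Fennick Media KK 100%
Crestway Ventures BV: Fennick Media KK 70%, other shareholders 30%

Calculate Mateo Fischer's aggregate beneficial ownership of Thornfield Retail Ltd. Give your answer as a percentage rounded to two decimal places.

Mateo reaches Thornfield along 2 paths.
Via Fennick: 75% × 11% = 8.25%.
Direct stake: 71% = 71%.
Total: 8.25% + 71% = 79.25%.

79.25%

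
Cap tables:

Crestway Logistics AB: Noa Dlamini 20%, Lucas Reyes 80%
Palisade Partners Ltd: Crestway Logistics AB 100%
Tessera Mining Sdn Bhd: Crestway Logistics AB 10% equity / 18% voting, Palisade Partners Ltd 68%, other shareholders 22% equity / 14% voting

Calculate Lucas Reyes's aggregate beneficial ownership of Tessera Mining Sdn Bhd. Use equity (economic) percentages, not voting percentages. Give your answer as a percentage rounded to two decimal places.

Lucas reaches Tessera along 2 paths.
Via Crestway: 80% × 10% = 8%.
Via Crestway → Palisade: 80% × 100% × 68% = 54.4%.
Total: 8% + 54.4% = 62.4%.
Rounded: 62.40%.

62.40%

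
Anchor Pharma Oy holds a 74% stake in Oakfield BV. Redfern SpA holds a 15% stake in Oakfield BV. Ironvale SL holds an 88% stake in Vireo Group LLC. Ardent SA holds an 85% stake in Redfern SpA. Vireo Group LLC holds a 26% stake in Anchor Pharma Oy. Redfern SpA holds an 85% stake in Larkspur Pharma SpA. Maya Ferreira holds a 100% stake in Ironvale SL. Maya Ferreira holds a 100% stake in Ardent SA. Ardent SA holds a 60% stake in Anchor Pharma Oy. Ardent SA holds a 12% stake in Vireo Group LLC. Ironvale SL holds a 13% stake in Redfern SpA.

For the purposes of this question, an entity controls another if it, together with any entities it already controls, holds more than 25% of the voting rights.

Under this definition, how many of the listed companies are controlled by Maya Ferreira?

7

Maya holds 100% of Ironvale, so Maya controls Ironvale.
Maya holds 100% of Ardent, so Maya controls Ardent.
Ardent and Ironvale together hold 12% + 88% = 100% of Vireo, so Maya controls Vireo.
Ardent and Ironvale together hold 85% + 13% = 98% of Redfern, so Maya controls Redfern.
Ardent and Vireo together hold 60% + 26% = 86% of Anchor, so Maya controls Anchor.
Redfern holds 85% of Larkspur, so Maya controls Larkspur.
Anchor and Redfern together hold 74% + 15% = 89% of Oakfield, so Maya controls Oakfield.
Maya controls 7 companies.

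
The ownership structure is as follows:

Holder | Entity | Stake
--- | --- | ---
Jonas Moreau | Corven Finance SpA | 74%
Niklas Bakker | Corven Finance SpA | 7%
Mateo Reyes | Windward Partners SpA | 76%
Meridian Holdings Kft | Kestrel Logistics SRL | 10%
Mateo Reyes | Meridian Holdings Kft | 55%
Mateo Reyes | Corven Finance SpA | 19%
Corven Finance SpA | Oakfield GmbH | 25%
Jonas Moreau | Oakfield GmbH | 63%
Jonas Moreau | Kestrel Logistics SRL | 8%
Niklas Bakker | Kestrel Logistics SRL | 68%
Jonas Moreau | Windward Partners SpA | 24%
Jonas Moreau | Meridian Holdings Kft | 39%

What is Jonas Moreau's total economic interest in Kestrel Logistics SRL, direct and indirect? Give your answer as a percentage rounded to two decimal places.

Jonas reaches Kestrel along 2 paths.
Via Meridian: 39% × 10% = 3.9%.
Direct stake: 8% = 8%.
Total: 3.9% + 8% = 11.9%.
Rounded: 11.90%.

11.90%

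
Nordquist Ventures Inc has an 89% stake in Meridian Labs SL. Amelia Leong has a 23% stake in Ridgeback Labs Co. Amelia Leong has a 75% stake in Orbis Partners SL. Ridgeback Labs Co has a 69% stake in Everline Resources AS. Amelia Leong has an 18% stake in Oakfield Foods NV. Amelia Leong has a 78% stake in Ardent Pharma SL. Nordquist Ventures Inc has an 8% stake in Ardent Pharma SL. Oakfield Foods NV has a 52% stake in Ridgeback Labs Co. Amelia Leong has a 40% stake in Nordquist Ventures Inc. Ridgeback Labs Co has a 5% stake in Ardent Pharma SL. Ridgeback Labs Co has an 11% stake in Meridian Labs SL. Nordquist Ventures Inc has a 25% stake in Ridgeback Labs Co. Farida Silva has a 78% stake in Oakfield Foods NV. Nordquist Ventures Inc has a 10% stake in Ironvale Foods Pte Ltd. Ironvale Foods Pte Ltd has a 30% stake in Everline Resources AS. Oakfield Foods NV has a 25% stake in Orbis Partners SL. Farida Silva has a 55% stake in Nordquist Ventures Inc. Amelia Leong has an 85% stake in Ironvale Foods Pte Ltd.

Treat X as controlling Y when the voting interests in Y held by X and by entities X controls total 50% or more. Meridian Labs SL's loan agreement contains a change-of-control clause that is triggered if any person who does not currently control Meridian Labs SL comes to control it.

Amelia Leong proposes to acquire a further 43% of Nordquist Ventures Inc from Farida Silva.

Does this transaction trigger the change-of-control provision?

Yes

The purchase adds only to Amelia's holdings (Farida's stake shrinks), so Amelia is the only person who could newly come to control Meridian.
Amelia holds 85% of Ironvale, so Amelia controls Ironvale.
Amelia holds 78% of Ardent, so Amelia controls Ardent.
Amelia holds 75% of Orbis, so Amelia controls Orbis.
Neither Amelia nor any entity Amelia controls holds any voting interest in Meridian.
So before the transaction, Amelia does not control Meridian.
After the purchase, Amelia's direct stake in Nordquist rises to 40% + 43% = 83%, and Farida's stake falls to 12%.
Amelia holds 83% of Nordquist, so Amelia controls Nordquist.
Nordquist holds 89% of Meridian, so Amelia controls Meridian.
Amelia did not control Meridian before and does after, so the clause is triggered.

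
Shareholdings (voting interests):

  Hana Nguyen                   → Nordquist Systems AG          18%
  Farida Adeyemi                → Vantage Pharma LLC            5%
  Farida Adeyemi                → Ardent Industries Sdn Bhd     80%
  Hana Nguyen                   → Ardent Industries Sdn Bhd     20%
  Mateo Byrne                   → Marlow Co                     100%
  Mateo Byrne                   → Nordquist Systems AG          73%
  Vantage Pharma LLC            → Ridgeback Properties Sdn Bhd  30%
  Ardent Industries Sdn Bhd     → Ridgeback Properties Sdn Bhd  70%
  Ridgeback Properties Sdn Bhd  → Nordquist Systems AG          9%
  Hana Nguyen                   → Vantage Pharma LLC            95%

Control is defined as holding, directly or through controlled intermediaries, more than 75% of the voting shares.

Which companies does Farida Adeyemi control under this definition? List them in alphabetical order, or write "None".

Ardent Industries Sdn Bhd

Farida holds 80% of Ardent, so Farida controls Ardent.
No other company's threshold is met.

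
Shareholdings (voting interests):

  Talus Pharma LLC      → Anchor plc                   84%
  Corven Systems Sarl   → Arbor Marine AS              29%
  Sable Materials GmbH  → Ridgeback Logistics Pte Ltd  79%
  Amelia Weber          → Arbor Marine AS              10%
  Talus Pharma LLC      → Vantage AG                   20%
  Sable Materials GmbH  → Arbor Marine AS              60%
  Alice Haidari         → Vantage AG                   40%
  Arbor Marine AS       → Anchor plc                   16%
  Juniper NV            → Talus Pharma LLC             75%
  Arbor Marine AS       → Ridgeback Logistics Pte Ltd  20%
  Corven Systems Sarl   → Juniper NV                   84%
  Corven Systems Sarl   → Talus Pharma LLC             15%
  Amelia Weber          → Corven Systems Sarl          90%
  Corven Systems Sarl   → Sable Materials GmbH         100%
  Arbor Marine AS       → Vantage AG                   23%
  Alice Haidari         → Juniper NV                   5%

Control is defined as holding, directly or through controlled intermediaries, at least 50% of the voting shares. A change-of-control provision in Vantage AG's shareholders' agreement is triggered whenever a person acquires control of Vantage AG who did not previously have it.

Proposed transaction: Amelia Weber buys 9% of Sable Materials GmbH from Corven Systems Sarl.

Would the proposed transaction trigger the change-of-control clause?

The purchase adds only to Amelia's holdings (Corven's stake shrinks), so Amelia is the only person who could newly come to control Vantage.
Amelia holds 90% of Corven, so Amelia controls Corven.
Corven holds 100% of Sable, so Amelia controls Sable.
Corven holds 84% of Juniper, so Amelia controls Juniper.
Sable and Corven and Amelia together hold 60% + 29% + 10% = 99% of Arbor, so Amelia controls Arbor.
Corven and Juniper together hold 15% + 75% = 90% of Talus, so Amelia controls Talus.
Arbor and Talus together hold 16% + 84% = 100% of Anchor, so Amelia controls Anchor.
Arbor and Sable together hold 20% + 79% = 99% of Ridgeback, so Amelia controls Ridgeback.
In Vantage, Amelia's side holds only 23% + 20% = 43%, not ≥ 50%.
So before the transaction, Amelia does not control Vantage.
After the purchase, Amelia holds 9% of Sable directly, and Corven's stake falls to 91%.
Corven and Amelia together hold 91% + 9% = 100% of Sable, so Amelia controls Sable.
After the transaction, Amelia's side holds 23% + 20% = 43% of Vantage, not ≥ 50%, so Amelia still does not control Vantage.
No new person acquires control, so the clause is not triggered.

No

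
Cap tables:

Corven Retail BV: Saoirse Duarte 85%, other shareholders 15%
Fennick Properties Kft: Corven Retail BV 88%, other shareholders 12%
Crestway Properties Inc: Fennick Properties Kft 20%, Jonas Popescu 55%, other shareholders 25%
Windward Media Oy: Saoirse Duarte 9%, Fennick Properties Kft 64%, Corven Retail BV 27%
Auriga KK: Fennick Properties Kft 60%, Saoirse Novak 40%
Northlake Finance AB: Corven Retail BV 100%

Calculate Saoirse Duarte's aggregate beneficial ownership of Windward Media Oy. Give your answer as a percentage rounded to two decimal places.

79.82%

Saoirse Duarte reaches Windward along 3 paths.
Direct stake: 9% = 9%.
Via Corven → Fennick: 85% × 88% × 64% = 47.872%.
Via Corven: 85% × 27% = 22.95%.
Total: 9% + 47.872% + 22.95% = 79.822%.
Rounded: 79.82%.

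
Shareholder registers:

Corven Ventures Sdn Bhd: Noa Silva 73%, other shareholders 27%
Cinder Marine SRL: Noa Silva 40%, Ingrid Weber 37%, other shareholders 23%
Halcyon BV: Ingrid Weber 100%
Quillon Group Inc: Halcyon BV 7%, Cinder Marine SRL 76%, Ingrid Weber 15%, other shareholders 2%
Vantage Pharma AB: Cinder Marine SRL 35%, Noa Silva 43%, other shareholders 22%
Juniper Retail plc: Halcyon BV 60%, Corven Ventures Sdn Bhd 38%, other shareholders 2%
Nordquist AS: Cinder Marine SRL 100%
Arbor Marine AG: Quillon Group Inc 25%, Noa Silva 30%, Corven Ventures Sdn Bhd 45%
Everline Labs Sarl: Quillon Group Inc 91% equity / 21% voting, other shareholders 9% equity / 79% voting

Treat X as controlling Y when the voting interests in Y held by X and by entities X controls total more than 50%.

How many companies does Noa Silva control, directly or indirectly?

Noa holds 73% of Corven, so Noa controls Corven.
Noa and Corven together hold 30% + 45% = 75% of Arbor, so Noa controls Arbor.
No other company's threshold is met.
Noa controls 2 companies.

2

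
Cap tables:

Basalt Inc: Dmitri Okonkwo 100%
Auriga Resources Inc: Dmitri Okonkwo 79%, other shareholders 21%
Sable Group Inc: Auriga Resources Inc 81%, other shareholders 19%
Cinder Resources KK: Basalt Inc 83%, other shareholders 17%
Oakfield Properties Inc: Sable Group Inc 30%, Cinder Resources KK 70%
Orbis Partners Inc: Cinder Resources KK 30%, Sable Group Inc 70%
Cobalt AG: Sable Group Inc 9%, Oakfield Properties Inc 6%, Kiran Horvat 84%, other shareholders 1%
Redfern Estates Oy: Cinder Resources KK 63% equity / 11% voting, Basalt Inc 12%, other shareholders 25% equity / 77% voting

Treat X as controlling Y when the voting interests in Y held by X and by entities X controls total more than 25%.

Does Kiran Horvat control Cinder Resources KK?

Kiran holds 84% of Cobalt, so Kiran controls Cobalt.
Neither Kiran nor any entity Kiran controls holds any voting interest in Cinder.
So Kiran does not control Cinder.

No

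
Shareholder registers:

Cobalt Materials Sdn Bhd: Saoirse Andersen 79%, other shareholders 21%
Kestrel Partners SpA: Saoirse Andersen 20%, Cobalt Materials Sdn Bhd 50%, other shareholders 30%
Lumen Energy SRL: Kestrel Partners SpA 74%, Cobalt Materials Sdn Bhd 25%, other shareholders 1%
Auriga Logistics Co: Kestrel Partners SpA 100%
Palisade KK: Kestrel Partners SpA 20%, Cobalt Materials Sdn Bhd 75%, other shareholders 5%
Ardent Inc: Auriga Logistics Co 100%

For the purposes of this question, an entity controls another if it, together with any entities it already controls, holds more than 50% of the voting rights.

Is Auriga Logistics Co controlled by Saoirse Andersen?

Saoirse holds 79% of Cobalt, so Saoirse controls Cobalt.
Saoirse and Cobalt together hold 20% + 50% = 70% of Kestrel, so Saoirse controls Kestrel.
Kestrel holds 100% of Auriga, so Saoirse controls Auriga.

Yes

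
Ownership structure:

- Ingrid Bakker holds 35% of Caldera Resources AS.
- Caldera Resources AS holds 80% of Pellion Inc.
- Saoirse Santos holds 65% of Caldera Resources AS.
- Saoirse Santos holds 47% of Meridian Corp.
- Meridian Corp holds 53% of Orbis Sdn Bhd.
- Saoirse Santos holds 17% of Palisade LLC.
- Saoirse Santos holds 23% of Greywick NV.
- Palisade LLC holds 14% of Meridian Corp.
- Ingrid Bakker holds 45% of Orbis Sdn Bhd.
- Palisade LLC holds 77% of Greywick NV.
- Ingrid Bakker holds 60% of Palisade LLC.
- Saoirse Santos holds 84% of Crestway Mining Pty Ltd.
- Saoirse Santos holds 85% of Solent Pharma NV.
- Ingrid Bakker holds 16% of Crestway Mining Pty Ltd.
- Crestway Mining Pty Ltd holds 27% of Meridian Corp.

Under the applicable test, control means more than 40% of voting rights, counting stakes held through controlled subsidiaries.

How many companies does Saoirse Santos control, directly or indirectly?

Saoirse holds 65% of Caldera, so Saoirse controls Caldera.
Saoirse holds 84% of Crestway, so Saoirse controls Crestway.
Saoirse holds 85% of Solent, so Saoirse controls Solent.
Saoirse and Crestway together hold 47% + 27% = 74% of Meridian, so Saoirse controls Meridian.
Meridian holds 53% of Orbis, so Saoirse controls Orbis.
Caldera holds 80% of Pellion, so Saoirse controls Pellion.
No other company's threshold is met.
Saoirse controls 6 companies.

6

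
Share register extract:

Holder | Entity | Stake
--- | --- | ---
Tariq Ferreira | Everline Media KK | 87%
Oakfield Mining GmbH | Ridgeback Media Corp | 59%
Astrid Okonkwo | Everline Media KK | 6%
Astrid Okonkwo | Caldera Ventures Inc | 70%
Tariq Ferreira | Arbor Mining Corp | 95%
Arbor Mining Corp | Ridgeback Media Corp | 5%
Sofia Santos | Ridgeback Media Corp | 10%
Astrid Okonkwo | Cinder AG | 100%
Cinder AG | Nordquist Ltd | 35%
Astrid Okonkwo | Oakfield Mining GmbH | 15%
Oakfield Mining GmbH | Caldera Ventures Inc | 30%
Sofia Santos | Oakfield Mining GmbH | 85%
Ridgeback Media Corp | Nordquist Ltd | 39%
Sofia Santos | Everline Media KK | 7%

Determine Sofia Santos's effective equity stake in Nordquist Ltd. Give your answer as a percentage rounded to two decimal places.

23.46%

Sofia reaches Nordquist along 2 paths.
Via Ridgeback: 10% × 39% = 3.9%.
Via Oakfield → Ridgeback: 85% × 59% × 39% = 19.5585%.
Total: 3.9% + 19.5585% = 23.4585%.
Rounded: 23.46%.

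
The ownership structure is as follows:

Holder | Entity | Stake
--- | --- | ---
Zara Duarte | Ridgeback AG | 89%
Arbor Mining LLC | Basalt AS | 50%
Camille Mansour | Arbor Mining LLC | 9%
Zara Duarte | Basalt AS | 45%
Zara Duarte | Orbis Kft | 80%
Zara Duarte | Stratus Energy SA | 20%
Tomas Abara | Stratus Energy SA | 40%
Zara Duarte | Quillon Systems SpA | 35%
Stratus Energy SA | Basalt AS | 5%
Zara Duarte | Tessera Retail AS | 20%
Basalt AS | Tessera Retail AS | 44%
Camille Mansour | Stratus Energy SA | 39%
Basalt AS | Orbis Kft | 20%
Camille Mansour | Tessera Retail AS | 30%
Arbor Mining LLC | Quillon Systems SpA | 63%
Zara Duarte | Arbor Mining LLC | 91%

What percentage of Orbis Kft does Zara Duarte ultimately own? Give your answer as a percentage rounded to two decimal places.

98.30%

Zara reaches Orbis along 4 paths.
Via Stratus → Basalt: 20% × 5% × 20% = 0.2%.
Via Arbor → Basalt: 91% × 50% × 20% = 9.1%.
Via Basalt: 45% × 20% = 9%.
Direct stake: 80% = 80%.
Total: 0.2% + 9.1% + 9% + 80% = 98.3%.
Rounded: 98.30%.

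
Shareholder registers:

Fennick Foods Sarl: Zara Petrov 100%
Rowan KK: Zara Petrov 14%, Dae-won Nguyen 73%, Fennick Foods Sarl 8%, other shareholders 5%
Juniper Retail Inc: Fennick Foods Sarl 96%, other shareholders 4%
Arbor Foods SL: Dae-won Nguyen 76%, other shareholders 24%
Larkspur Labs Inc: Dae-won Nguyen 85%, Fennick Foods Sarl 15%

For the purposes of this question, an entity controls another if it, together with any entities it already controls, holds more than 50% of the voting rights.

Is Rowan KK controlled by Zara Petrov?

No

Zara holds 100% of Fennick, so Zara controls Fennick.
Fennick holds 96% of Juniper, so Zara controls Juniper.
In Rowan, Zara's side holds only 14% + 8% = 22%, not > 50%.
So Zara does not control Rowan.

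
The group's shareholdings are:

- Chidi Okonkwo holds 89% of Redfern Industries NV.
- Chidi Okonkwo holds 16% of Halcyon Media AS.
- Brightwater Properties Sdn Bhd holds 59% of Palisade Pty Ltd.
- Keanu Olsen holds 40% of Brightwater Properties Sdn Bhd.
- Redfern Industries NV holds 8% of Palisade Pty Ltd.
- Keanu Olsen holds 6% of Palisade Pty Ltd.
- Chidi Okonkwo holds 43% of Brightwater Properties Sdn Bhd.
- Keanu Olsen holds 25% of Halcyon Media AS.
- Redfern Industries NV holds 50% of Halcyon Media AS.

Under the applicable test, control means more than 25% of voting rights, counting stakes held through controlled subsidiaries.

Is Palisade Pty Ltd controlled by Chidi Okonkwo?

Chidi holds 43% of Brightwater, so Chidi controls Brightwater.
Chidi holds 89% of Redfern, so Chidi controls Redfern.
Brightwater and Redfern together hold 59% + 8% = 67% of Palisade, so Chidi controls Palisade.

Yes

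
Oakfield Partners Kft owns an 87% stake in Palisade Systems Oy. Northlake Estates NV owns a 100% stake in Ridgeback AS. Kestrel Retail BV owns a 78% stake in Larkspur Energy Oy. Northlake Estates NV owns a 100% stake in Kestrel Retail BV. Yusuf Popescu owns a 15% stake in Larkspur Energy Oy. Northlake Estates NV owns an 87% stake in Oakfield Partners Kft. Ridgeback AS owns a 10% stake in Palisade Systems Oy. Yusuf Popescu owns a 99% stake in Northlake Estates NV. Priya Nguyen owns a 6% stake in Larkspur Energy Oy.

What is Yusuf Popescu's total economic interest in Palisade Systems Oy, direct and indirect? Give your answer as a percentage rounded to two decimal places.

Yusuf reaches Palisade along 2 paths.
Via Northlake → Ridgeback: 99% × 100% × 10% = 9.9%.
Via Northlake → Oakfield: 99% × 87% × 87% = 74.9331%.
Total: 9.9% + 74.9331% = 84.8331%.
Rounded: 84.83%.

84.83%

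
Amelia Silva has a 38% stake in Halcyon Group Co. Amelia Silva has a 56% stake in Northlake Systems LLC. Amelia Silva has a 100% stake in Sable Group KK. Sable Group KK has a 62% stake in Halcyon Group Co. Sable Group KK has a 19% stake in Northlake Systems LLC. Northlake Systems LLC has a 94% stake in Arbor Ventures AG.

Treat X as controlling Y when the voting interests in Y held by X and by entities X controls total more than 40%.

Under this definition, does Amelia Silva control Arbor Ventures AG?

Yes

Amelia holds 100% of Sable, so Amelia controls Sable.
Amelia and Sable together hold 56% + 19% = 75% of Northlake, so Amelia controls Northlake.
Northlake holds 94% of Arbor, so Amelia controls Arbor.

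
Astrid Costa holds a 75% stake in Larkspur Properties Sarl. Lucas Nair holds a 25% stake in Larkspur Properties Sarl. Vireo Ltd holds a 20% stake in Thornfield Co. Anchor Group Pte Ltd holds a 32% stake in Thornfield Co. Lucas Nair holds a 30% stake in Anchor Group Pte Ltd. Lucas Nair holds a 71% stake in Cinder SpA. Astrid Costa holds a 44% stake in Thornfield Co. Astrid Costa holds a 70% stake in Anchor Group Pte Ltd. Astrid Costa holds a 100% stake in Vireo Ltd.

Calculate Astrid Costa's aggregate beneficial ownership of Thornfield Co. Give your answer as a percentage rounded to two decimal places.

86.40%

Astrid reaches Thornfield along 3 paths.
Direct stake: 44% = 44%.
Via Anchor: 70% × 32% = 22.4%.
Via Vireo: 100% × 20% = 20%.
Total: 44% + 22.4% + 20% = 86.4%.
Rounded: 86.40%.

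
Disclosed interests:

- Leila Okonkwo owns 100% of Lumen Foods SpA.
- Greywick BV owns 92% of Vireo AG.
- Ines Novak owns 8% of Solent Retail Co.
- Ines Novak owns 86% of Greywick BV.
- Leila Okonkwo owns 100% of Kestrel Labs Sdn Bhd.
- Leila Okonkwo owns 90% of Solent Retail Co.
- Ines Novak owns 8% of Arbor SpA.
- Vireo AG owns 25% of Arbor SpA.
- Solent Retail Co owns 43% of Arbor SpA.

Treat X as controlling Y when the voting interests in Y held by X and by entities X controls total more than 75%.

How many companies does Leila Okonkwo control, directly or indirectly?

Leila holds 90% of Solent, so Leila controls Solent.
Leila holds 100% of Kestrel, so Leila controls Kestrel.
Leila holds 100% of Lumen, so Leila controls Lumen.
No other company's threshold is met.
Leila controls 3 companies.

3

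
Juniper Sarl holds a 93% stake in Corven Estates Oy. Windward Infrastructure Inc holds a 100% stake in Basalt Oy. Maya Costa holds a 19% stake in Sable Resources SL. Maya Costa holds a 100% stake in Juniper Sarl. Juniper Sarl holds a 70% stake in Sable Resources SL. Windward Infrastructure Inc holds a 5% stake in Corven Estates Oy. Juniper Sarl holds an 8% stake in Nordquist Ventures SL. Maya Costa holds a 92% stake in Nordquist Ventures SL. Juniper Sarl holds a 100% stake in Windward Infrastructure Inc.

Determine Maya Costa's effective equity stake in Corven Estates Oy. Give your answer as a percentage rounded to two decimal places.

98.00%

Maya reaches Corven along 2 paths.
Via Juniper → Windward: 100% × 100% × 5% = 5%.
Via Juniper: 100% × 93% = 93%.
Total: 5% + 93% = 98%.
Rounded: 98.00%.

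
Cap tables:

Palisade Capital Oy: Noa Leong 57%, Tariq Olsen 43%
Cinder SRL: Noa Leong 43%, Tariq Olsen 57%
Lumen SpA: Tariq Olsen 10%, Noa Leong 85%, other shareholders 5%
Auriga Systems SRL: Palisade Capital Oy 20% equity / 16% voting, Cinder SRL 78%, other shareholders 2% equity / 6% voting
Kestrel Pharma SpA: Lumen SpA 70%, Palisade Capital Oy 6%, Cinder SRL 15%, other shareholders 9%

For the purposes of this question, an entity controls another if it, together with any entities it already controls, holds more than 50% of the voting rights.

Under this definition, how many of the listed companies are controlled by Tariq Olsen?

Tariq holds 57% of Cinder, so Tariq controls Cinder.
Cinder holds 78% of Auriga, so Tariq controls Auriga.
No other company's threshold is met.
Tariq controls 2 companies.

2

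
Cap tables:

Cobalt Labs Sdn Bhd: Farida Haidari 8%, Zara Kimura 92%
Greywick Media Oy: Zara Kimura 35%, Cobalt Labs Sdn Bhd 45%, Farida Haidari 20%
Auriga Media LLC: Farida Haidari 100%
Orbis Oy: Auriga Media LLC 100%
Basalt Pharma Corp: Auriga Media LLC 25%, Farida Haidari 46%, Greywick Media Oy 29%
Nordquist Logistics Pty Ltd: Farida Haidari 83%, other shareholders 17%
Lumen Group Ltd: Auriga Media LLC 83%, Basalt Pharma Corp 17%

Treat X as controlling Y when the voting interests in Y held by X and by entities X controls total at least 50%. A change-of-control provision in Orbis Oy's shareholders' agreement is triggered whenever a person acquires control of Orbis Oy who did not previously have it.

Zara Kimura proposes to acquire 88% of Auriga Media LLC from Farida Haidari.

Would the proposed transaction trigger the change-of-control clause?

Yes

The purchase adds only to Zara's holdings (Farida's stake shrinks), so Zara is the only person who could newly come to control Orbis.
Zara holds 92% of Cobalt, so Zara controls Cobalt.
Zara and Cobalt together hold 35% + 45% = 80% of Greywick, so Zara controls Greywick.
Neither Zara nor any entity Zara controls holds any voting interest in Orbis.
So before the transaction, Zara does not control Orbis.
After the purchase, Zara holds 88% of Auriga directly, and Farida's stake falls to 12%.
Zara holds 88% of Auriga, so Zara controls Auriga.
Auriga holds 100% of Orbis, so Zara controls Orbis.
Zara did not control Orbis before and does after, so the clause is triggered.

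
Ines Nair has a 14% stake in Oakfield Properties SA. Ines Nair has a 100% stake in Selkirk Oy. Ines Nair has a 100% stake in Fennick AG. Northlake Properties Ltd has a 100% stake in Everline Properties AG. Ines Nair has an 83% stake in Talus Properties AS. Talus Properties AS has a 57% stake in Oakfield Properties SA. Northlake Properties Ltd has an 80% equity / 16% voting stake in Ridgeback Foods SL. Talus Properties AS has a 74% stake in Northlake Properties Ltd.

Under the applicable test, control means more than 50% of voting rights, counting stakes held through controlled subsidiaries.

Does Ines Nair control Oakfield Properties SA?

Ines holds 83% of Talus, so Ines controls Talus.
Talus and Ines together hold 57% + 14% = 71% of Oakfield, so Ines controls Oakfield.

Yes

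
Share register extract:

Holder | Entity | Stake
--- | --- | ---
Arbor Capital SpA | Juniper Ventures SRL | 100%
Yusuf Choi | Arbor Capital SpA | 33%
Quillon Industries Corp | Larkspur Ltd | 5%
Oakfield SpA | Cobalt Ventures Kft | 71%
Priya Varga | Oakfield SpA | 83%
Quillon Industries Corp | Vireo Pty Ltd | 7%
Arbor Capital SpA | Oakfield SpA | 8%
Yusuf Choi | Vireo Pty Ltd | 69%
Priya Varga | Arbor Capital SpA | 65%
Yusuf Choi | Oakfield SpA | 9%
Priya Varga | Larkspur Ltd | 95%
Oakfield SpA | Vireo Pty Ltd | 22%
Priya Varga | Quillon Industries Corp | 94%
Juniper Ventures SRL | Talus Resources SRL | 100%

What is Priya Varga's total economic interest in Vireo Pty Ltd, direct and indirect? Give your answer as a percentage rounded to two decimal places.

Priya reaches Vireo along 3 paths.
Via Arbor → Oakfield: 65% × 8% × 22% = 1.144%.
Via Oakfield: 83% × 22% = 18.26%.
Via Quillon: 94% × 7% = 6.58%.
Total: 1.144% + 18.26% + 6.58% = 25.984%.
Rounded: 25.98%.

25.98%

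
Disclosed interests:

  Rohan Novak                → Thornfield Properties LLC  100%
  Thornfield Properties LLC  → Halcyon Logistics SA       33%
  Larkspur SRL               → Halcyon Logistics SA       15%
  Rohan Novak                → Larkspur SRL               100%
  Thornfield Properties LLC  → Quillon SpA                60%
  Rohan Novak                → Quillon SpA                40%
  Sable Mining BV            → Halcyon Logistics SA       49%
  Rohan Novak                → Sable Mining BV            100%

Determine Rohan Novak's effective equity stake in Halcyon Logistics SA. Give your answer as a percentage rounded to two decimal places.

97.00%

Rohan reaches Halcyon along 3 paths.
Via Sable: 100% × 49% = 49%.
Via Thornfield: 100% × 33% = 33%.
Via Larkspur: 100% × 15% = 15%.
Total: 49% + 33% + 15% = 97%.
Rounded: 97.00%.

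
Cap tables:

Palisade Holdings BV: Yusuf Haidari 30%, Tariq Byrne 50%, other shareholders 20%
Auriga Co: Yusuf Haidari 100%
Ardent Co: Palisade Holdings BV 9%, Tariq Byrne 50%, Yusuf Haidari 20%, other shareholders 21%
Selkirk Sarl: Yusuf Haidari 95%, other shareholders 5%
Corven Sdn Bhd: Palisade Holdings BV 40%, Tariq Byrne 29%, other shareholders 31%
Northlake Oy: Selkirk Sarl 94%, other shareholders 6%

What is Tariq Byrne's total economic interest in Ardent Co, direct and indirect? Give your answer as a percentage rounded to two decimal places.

Tariq reaches Ardent along 2 paths.
Via Palisade: 50% × 9% = 4.5%.
Direct stake: 50% = 50%.
Total: 4.5% + 50% = 54.5%.
Rounded: 54.50%.

54.50%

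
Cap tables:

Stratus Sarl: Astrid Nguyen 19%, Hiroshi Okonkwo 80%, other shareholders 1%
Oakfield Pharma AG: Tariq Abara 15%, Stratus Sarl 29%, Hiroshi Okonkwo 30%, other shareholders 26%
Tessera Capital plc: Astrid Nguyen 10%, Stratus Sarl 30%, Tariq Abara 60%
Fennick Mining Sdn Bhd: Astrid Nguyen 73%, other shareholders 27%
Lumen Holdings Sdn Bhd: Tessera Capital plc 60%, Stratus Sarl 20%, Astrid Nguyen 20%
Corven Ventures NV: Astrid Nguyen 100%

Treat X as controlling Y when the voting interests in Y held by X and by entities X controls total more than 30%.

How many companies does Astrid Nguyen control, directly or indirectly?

Astrid holds 73% of Fennick, so Astrid controls Fennick.
Astrid holds 100% of Corven, so Astrid controls Corven.
No other company's threshold is met.
Astrid controls 2 companies.

2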